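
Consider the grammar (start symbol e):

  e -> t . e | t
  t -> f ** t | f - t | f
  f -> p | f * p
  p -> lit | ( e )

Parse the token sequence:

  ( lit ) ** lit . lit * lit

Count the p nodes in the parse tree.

[e [t [f [p ( [e [t [f [p lit]]]] )]] ** [t [f [p lit]]]] . [e [t [f [f [p lit]] * [p lit]]]]]

5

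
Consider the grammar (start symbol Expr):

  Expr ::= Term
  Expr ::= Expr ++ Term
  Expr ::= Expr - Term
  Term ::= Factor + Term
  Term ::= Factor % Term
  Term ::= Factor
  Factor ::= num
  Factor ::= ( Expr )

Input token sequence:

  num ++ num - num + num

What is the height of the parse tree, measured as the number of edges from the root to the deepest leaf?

5

[Expr [Expr [Expr [Term [Factor num]]] ++ [Term [Factor num]]] - [Term [Factor num] + [Term [Factor num]]]]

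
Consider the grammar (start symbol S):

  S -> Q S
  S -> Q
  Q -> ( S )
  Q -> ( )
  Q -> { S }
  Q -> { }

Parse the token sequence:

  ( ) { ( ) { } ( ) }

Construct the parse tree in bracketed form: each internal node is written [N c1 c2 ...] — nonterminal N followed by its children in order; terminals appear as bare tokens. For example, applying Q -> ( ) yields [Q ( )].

S
Q S
( ) S
( ) Q
( ) { S }
( ) { Q S }
( ) { ( ) S }
( ) { ( ) Q S }
( ) { ( ) { } S }
( ) { ( ) { } Q }
( ) { ( ) { } ( ) }

[S [Q ( )] [S [Q { [S [Q ( )] [S [Q { }] [S [Q ( )]]]] }]]]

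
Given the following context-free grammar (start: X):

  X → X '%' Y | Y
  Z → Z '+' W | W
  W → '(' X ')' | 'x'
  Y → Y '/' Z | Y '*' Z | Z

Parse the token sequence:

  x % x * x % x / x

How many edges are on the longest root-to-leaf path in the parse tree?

[X [X [X [Y [Z [W x]]]] % [Y [Y [Z [W x]]] * [Z [W x]]]] % [Y [Y [Z [W x]]] / [Z [W x]]]]

6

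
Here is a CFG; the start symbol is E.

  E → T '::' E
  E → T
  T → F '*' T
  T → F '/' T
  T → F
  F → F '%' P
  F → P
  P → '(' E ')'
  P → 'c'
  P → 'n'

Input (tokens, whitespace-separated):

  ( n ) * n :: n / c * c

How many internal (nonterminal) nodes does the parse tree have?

[E [T [F [P ( [E [T [F [P n]]]] )]] * [T [F [P n]]]] :: [E [T [F [P n]] / [T [F [P c]] * [T [F [P c]]]]]]]

21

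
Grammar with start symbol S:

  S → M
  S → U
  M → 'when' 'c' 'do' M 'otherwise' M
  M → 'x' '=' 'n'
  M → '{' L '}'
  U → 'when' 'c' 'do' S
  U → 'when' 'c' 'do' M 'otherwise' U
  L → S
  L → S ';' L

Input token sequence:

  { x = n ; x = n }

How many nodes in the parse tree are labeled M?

[S [M { [L [S [M x = n]] ; [L [S [M x = n]]]] }]]

3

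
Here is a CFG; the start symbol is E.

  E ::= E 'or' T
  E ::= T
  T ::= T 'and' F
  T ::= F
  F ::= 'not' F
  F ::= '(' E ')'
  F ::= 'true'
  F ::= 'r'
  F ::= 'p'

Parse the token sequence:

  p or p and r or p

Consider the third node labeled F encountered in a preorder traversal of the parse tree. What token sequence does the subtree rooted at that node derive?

[E [E [E [T [F p]]] or [T [T [F p]] and [F r]]] or [T [F p]]]

r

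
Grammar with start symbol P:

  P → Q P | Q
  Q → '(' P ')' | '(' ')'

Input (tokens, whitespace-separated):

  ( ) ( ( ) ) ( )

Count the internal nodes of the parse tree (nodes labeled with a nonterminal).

8

[P [Q ( )] [P [Q ( [P [Q ( )]] )] [P [Q ( )]]]]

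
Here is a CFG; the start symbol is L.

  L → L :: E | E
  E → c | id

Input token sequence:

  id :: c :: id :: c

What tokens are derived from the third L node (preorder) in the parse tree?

[L [L [L [L [E id]] :: [E c]] :: [E id]] :: [E c]]

id :: c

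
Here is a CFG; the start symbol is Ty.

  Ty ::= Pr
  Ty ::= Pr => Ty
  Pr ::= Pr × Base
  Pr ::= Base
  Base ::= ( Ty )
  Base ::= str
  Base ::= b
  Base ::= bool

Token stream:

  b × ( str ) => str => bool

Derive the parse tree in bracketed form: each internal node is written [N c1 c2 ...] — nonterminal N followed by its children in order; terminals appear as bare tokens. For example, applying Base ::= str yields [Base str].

Ty
Pr => Ty
Pr × Base => Ty
Base × Base => Ty
b × Base => Ty
b × ( Ty ) => Ty
b × ( Pr ) => Ty
b × ( Base ) => Ty
b × ( str ) => Ty
b × ( str ) => Pr => Ty
b × ( str ) => Base => Ty
b × ( str ) => str => Ty
b × ( str ) => str => Pr
b × ( str ) => str => Base
b × ( str ) => str => bool

[Ty [Pr [Pr [Base b]] × [Base ( [Ty [Pr [Base str]]] )]] => [Ty [Pr [Base str]] => [Ty [Pr [Base bool]]]]]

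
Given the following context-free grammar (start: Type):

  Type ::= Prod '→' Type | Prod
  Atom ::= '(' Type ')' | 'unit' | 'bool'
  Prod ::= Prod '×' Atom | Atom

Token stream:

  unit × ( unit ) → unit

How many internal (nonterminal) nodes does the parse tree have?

11

[Type [Prod [Prod [Atom unit]] × [Atom ( [Type [Prod [Atom unit]]] )]] → [Type [Prod [Atom unit]]]]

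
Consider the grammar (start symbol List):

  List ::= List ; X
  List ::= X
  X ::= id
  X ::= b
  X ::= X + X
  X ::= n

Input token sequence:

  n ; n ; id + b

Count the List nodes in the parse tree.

[List [List [List [X n]] ; [X n]] ; [X [X id] + [X b]]]

3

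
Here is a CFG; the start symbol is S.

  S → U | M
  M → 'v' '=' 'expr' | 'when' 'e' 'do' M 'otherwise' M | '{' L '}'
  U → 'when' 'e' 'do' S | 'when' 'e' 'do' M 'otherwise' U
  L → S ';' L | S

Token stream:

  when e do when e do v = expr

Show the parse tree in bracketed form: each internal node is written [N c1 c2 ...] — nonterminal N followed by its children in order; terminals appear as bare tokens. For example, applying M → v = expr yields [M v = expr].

[S [U when e do [S [U when e do [S [M v = expr]]]]]]

S
U
when e do S
when e do U
when e do when e do S
when e do when e do M
when e do when e do v = expr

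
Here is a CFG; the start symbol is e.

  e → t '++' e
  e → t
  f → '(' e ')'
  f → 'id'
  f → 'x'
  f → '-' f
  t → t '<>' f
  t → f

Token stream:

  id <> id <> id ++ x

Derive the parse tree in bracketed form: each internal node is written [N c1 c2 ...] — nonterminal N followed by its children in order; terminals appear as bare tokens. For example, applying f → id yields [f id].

e
t ++ e
t <> f ++ e
t <> f <> f ++ e
f <> f <> f ++ e
id <> f <> f ++ e
id <> id <> f ++ e
id <> id <> id ++ e
id <> id <> id ++ t
id <> id <> id ++ f
id <> id <> id ++ x

[e [t [t [t [f id]] <> [f id]] <> [f id]] ++ [e [t [f x]]]]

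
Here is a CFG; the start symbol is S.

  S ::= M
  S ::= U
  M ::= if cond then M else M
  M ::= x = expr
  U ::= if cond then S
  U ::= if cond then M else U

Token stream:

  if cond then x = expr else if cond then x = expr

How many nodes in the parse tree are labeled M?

[S [U if cond then [M x = expr] else [U if cond then [S [M x = expr]]]]]

2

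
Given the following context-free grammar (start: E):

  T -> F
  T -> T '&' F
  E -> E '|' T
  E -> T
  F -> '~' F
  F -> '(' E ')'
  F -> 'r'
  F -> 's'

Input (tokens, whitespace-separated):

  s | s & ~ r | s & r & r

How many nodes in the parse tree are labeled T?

6

[E [E [E [T [F s]]] | [T [T [F s]] & [F ~ [F r]]]] | [T [T [T [F s]] & [F r]] & [F r]]]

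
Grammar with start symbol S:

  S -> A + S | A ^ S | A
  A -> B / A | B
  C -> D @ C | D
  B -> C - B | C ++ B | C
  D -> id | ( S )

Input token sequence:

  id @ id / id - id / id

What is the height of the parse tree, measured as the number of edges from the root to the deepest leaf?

7

[S [A [B [C [D id] @ [C [D id]]]] / [A [B [C [D id]] - [B [C [D id]]]] / [A [B [C [D id]]]]]]]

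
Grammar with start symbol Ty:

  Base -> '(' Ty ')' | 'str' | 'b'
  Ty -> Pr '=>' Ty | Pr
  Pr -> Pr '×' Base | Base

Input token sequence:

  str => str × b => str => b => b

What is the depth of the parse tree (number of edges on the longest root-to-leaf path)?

7

[Ty [Pr [Base str]] => [Ty [Pr [Pr [Base str]] × [Base b]] => [Ty [Pr [Base str]] => [Ty [Pr [Base b]] => [Ty [Pr [Base b]]]]]]]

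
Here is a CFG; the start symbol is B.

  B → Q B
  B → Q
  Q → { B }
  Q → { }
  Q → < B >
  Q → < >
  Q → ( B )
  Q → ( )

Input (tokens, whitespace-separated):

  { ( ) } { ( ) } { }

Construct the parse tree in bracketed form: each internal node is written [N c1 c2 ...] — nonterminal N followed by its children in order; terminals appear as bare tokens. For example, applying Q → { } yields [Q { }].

[B [Q { [B [Q ( )]] }] [B [Q { [B [Q ( )]] }] [B [Q { }]]]]

B
Q B
{ B } B
{ Q } B
{ ( ) } B
{ ( ) } Q B
{ ( ) } { B } B
{ ( ) } { Q } B
{ ( ) } { ( ) } B
{ ( ) } { ( ) } Q
{ ( ) } { ( ) } { }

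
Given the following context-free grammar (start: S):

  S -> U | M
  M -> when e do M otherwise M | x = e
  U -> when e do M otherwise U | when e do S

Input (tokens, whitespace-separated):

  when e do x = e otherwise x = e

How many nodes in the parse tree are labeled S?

[S [M when e do [M x = e] otherwise [M x = e]]]

1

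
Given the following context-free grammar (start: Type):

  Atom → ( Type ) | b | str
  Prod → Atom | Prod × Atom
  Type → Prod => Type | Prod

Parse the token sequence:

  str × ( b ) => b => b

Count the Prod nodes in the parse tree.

5

[Type [Prod [Prod [Atom str]] × [Atom ( [Type [Prod [Atom b]]] )]] => [Type [Prod [Atom b]] => [Type [Prod [Atom b]]]]]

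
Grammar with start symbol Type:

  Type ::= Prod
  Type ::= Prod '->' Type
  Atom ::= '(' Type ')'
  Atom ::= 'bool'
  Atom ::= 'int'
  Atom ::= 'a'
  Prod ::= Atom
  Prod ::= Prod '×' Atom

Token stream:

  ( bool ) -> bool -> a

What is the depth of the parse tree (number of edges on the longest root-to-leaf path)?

[Type [Prod [Atom ( [Type [Prod [Atom bool]]] )]] -> [Type [Prod [Atom bool]] -> [Type [Prod [Atom a]]]]]

6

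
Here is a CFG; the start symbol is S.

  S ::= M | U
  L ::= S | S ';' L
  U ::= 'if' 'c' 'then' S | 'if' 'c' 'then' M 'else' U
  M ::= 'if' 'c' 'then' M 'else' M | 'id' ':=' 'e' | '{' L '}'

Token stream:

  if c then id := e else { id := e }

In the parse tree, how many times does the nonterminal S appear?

2

[S [M if c then [M id := e] else [M { [L [S [M id := e]]] }]]]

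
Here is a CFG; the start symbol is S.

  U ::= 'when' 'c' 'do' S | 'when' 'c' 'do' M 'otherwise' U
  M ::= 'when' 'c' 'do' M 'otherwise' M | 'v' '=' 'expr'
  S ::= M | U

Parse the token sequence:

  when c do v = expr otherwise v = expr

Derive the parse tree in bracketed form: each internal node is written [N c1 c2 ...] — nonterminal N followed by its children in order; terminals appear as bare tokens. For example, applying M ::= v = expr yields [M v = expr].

[S [M when c do [M v = expr] otherwise [M v = expr]]]

S
M
when c do M otherwise M
when c do v = expr otherwise M
when c do v = expr otherwise v = expr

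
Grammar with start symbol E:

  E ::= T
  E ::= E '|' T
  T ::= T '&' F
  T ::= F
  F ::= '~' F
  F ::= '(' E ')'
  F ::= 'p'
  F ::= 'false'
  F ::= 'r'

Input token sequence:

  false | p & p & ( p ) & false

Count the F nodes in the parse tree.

6

[E [E [T [F false]]] | [T [T [T [T [F p]] & [F p]] & [F ( [E [T [F p]]] )]] & [F false]]]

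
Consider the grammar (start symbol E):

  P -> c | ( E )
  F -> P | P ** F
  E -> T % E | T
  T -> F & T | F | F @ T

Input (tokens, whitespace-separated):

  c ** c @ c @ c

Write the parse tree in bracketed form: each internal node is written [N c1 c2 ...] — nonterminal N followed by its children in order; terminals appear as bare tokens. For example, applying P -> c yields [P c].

[E [T [F [P c] ** [F [P c]]] @ [T [F [P c]] @ [T [F [P c]]]]]]

E
T
F @ T
P ** F @ T
c ** F @ T
c ** P @ T
c ** c @ T
c ** c @ F @ T
c ** c @ P @ T
c ** c @ c @ T
c ** c @ c @ F
c ** c @ c @ P
c ** c @ c @ c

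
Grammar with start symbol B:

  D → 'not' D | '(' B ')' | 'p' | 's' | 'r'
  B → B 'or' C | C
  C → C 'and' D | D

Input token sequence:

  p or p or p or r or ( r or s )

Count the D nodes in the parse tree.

7

[B [B [B [B [B [C [D p]]] or [C [D p]]] or [C [D p]]] or [C [D r]]] or [C [D ( [B [B [C [D r]]] or [C [D s]]] )]]]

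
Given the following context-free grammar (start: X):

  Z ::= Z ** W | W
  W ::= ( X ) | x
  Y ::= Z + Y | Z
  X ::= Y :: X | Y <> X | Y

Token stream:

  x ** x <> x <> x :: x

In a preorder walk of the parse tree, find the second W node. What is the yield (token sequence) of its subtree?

[X [Y [Z [Z [W x]] ** [W x]]] <> [X [Y [Z [W x]]] <> [X [Y [Z [W x]]] :: [X [Y [Z [W x]]]]]]]

x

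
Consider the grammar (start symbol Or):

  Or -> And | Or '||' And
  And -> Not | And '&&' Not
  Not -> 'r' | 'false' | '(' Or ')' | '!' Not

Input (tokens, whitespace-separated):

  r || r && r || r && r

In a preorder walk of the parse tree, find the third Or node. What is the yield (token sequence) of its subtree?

r

[Or [Or [Or [And [Not r]]] || [And [And [Not r]] && [Not r]]] || [And [And [Not r]] && [Not r]]]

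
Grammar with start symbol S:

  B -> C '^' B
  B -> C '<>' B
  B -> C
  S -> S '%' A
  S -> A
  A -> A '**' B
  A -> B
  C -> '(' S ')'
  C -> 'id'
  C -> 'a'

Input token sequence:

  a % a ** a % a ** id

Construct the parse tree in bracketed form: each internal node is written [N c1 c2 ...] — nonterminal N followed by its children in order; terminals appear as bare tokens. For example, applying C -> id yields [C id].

S
S % A
S % A % A
A % A % A
B % A % A
C % A % A
a % A % A
a % A ** B % A
a % B ** B % A
a % C ** B % A
a % a ** B % A
a % a ** C % A
a % a ** a % A
a % a ** a % A ** B
a % a ** a % B ** B
a % a ** a % C ** B
a % a ** a % a ** B
a % a ** a % a ** C
a % a ** a % a ** id

[S [S [S [A [B [C a]]]] % [A [A [B [C a]]] ** [B [C a]]]] % [A [A [B [C a]]] ** [B [C id]]]]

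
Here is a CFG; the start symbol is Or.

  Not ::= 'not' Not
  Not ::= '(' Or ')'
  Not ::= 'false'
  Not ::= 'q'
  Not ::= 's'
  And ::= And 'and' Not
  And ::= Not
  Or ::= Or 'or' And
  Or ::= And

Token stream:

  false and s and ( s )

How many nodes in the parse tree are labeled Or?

2

[Or [And [And [And [Not false]] and [Not s]] and [Not ( [Or [And [Not s]]] )]]]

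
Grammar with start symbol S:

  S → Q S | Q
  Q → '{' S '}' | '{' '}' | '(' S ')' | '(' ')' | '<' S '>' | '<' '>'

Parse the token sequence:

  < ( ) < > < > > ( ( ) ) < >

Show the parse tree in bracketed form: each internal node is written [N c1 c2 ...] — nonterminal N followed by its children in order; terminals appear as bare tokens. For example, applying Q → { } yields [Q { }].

[S [Q < [S [Q ( )] [S [Q < >] [S [Q < >]]]] >] [S [Q ( [S [Q ( )]] )] [S [Q < >]]]]

S
Q S
< S > S
< Q S > S
< ( ) S > S
< ( ) Q S > S
< ( ) < > S > S
< ( ) < > Q > S
< ( ) < > < > > S
< ( ) < > < > > Q S
< ( ) < > < > > ( S ) S
< ( ) < > < > > ( Q ) S
< ( ) < > < > > ( ( ) ) S
< ( ) < > < > > ( ( ) ) Q
< ( ) < > < > > ( ( ) ) < >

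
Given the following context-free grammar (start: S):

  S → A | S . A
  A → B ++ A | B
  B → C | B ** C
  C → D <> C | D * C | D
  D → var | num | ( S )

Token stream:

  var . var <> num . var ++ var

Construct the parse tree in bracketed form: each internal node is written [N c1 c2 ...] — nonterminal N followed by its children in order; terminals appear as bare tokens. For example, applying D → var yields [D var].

[S [S [S [A [B [C [D var]]]]] . [A [B [C [D var] <> [C [D num]]]]]] . [A [B [C [D var]]] ++ [A [B [C [D var]]]]]]

S
S . A
S . A . A
A . A . A
B . A . A
C . A . A
D . A . A
var . A . A
var . B . A
var . C . A
var . D <> C . A
var . var <> C . A
var . var <> D . A
var . var <> num . A
var . var <> num . B ++ A
var . var <> num . C ++ A
var . var <> num . D ++ A
var . var <> num . var ++ A
var . var <> num . var ++ B
var . var <> num . var ++ C
var . var <> num . var ++ D
var . var <> num . var ++ var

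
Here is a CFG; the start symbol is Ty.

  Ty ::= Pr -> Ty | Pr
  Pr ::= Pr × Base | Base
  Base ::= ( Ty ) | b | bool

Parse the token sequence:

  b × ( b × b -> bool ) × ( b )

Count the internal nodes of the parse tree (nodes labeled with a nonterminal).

18

[Ty [Pr [Pr [Pr [Base b]] × [Base ( [Ty [Pr [Pr [Base b]] × [Base b]] -> [Ty [Pr [Base bool]]]] )]] × [Base ( [Ty [Pr [Base b]]] )]]]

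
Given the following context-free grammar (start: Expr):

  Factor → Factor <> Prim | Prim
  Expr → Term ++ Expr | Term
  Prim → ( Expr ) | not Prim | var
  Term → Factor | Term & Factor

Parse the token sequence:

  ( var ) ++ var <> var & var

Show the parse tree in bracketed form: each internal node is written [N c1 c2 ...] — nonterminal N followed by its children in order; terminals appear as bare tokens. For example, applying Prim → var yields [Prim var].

[Expr [Term [Factor [Prim ( [Expr [Term [Factor [Prim var]]]] )]]] ++ [Expr [Term [Term [Factor [Factor [Prim var]] <> [Prim var]]] & [Factor [Prim var]]]]]

Expr
Term ++ Expr
Factor ++ Expr
Prim ++ Expr
( Expr ) ++ Expr
( Term ) ++ Expr
( Factor ) ++ Expr
( Prim ) ++ Expr
( var ) ++ Expr
( var ) ++ Term
( var ) ++ Term & Factor
( var ) ++ Factor & Factor
( var ) ++ Factor <> Prim & Factor
( var ) ++ Prim <> Prim & Factor
( var ) ++ var <> Prim & Factor
( var ) ++ var <> var & Factor
( var ) ++ var <> var & Prim
( var ) ++ var <> var & var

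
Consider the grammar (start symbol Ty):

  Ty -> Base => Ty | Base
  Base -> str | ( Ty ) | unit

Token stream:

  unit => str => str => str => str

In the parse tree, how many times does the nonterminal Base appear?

[Ty [Base unit] => [Ty [Base str] => [Ty [Base str] => [Ty [Base str] => [Ty [Base str]]]]]]

5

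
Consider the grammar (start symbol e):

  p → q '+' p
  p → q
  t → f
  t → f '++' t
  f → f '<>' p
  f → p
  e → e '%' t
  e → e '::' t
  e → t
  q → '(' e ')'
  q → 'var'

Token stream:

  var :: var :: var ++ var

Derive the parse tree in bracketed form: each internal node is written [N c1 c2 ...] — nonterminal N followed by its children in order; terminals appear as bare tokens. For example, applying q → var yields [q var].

e
e :: t
e :: t :: t
t :: t :: t
f :: t :: t
p :: t :: t
q :: t :: t
var :: t :: t
var :: f :: t
var :: p :: t
var :: q :: t
var :: var :: t
var :: var :: f ++ t
var :: var :: p ++ t
var :: var :: q ++ t
var :: var :: var ++ t
var :: var :: var ++ f
var :: var :: var ++ p
var :: var :: var ++ q
var :: var :: var ++ var

[e [e [e [t [f [p [q var]]]]] :: [t [f [p [q var]]]]] :: [t [f [p [q var]]] ++ [t [f [p [q var]]]]]]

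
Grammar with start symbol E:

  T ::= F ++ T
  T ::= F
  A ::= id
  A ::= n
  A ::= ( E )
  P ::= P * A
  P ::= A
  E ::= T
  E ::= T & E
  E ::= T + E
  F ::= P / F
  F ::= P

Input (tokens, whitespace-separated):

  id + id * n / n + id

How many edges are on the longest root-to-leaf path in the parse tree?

[E [T [F [P [A id]]]] + [E [T [F [P [P [A id]] * [A n]] / [F [P [A n]]]]] + [E [T [F [P [A id]]]]]]]

7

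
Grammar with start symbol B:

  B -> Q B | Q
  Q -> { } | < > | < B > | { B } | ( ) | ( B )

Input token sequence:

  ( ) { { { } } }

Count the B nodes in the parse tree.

[B [Q ( )] [B [Q { [B [Q { [B [Q { }]] }]] }]]]

4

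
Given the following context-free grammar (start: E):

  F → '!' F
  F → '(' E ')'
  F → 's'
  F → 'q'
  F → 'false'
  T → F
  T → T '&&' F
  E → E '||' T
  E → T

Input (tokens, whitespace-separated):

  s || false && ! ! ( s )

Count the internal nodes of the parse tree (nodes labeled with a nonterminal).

13

[E [E [T [F s]]] || [T [T [F false]] && [F ! [F ! [F ( [E [T [F s]]] )]]]]]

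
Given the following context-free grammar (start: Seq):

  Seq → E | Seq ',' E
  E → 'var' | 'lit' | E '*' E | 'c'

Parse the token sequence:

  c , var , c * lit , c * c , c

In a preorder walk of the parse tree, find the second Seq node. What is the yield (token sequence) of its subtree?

[Seq [Seq [Seq [Seq [Seq [E c]] , [E var]] , [E [E c] * [E lit]]] , [E [E c] * [E c]]] , [E c]]

c , var , c * lit , c * c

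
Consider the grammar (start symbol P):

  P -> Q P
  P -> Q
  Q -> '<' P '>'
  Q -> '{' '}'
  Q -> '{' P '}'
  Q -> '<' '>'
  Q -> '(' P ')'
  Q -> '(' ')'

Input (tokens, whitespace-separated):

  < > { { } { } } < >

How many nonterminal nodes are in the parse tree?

10

[P [Q < >] [P [Q { [P [Q { }] [P [Q { }]]] }] [P [Q < >]]]]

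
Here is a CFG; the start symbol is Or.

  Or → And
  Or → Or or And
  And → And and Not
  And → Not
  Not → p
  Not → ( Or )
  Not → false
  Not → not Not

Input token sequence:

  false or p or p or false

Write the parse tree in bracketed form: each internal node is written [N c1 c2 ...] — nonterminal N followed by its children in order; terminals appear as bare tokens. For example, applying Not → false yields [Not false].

[Or [Or [Or [Or [And [Not false]]] or [And [Not p]]] or [And [Not p]]] or [And [Not false]]]

Or
Or or And
Or or And or And
Or or And or And or And
And or And or And or And
Not or And or And or And
false or And or And or And
false or Not or And or And
false or p or And or And
false or p or Not or And
false or p or p or And
false or p or p or Not
false or p or p or false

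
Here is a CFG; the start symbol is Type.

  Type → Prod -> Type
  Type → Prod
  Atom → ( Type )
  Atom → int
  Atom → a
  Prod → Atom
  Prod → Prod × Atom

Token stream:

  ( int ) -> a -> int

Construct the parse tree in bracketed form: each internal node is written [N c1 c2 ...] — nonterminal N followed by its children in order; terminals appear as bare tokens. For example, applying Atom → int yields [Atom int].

[Type [Prod [Atom ( [Type [Prod [Atom int]]] )]] -> [Type [Prod [Atom a]] -> [Type [Prod [Atom int]]]]]

Type
Prod -> Type
Atom -> Type
( Type ) -> Type
( Prod ) -> Type
( Atom ) -> Type
( int ) -> Type
( int ) -> Prod -> Type
( int ) -> Atom -> Type
( int ) -> a -> Type
( int ) -> a -> Prod
( int ) -> a -> Atom
( int ) -> a -> int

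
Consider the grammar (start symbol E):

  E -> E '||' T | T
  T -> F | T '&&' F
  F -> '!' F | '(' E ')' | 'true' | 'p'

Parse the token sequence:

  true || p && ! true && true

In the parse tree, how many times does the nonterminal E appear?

[E [E [T [F true]]] || [T [T [T [F p]] && [F ! [F true]]] && [F true]]]

2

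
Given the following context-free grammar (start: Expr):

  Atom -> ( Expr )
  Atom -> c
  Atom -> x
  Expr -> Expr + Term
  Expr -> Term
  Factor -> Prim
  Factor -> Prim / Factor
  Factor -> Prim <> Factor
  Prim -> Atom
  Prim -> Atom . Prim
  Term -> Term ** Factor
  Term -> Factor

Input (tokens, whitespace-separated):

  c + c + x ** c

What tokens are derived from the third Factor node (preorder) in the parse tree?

[Expr [Expr [Expr [Term [Factor [Prim [Atom c]]]]] + [Term [Factor [Prim [Atom c]]]]] + [Term [Term [Factor [Prim [Atom x]]]] ** [Factor [Prim [Atom c]]]]]

x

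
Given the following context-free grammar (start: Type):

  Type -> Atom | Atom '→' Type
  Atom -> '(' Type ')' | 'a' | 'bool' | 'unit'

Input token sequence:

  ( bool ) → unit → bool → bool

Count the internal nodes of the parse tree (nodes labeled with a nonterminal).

10

[Type [Atom ( [Type [Atom bool]] )] → [Type [Atom unit] → [Type [Atom bool] → [Type [Atom bool]]]]]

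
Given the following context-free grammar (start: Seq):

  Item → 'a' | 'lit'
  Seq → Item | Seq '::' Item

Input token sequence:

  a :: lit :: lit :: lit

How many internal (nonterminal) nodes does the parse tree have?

[Seq [Seq [Seq [Seq [Item a]] :: [Item lit]] :: [Item lit]] :: [Item lit]]

8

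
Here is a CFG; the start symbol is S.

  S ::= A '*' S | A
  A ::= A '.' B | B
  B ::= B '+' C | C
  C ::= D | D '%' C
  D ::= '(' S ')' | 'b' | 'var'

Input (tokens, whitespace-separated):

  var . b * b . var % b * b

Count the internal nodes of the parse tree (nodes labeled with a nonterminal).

25

[S [A [A [B [C [D var]]]] . [B [C [D b]]]] * [S [A [A [B [C [D b]]]] . [B [C [D var] % [C [D b]]]]] * [S [A [B [C [D b]]]]]]]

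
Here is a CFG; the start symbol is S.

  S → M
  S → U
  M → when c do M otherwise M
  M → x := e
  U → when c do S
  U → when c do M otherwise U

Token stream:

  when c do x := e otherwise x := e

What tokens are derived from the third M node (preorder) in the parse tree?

[S [M when c do [M x := e] otherwise [M x := e]]]

x := e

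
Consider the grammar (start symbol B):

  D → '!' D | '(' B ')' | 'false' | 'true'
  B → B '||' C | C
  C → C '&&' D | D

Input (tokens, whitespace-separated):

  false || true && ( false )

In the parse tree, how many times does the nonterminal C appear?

[B [B [C [D false]]] || [C [C [D true]] && [D ( [B [C [D false]]] )]]]

4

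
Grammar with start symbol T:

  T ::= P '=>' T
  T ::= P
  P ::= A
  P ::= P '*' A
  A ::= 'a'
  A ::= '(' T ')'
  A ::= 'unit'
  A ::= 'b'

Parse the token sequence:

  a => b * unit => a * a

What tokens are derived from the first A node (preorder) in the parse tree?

a

[T [P [A a]] => [T [P [P [A b]] * [A unit]] => [T [P [P [A a]] * [A a]]]]]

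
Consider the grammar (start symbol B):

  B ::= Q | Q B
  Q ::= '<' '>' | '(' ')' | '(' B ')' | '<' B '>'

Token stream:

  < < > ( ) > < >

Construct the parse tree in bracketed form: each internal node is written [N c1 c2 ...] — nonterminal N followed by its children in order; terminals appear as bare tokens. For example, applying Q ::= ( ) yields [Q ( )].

[B [Q < [B [Q < >] [B [Q ( )]]] >] [B [Q < >]]]

B
Q B
< B > B
< Q B > B
< < > B > B
< < > Q > B
< < > ( ) > B
< < > ( ) > Q
< < > ( ) > < >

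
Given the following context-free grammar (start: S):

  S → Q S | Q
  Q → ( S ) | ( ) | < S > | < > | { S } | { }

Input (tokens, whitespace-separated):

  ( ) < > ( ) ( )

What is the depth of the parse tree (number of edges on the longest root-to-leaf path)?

[S [Q ( )] [S [Q < >] [S [Q ( )] [S [Q ( )]]]]]

5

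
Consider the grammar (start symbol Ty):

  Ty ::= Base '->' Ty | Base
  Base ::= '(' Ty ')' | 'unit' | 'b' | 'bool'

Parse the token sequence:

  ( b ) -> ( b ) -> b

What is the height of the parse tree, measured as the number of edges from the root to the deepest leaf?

5

[Ty [Base ( [Ty [Base b]] )] -> [Ty [Base ( [Ty [Base b]] )] -> [Ty [Base b]]]]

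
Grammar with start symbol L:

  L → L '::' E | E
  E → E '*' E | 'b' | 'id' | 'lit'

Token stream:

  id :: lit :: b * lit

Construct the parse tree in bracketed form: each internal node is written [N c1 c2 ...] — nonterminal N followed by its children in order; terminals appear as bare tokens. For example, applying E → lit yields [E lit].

[L [L [L [E id]] :: [E lit]] :: [E [E b] * [E lit]]]

L
L :: E
L :: E :: E
E :: E :: E
id :: E :: E
id :: lit :: E
id :: lit :: E * E
id :: lit :: b * E
id :: lit :: b * lit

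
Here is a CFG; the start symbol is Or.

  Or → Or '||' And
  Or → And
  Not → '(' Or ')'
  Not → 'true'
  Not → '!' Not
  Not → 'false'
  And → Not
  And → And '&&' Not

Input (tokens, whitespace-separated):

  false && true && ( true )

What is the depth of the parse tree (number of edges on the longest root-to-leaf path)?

6

[Or [And [And [And [Not false]] && [Not true]] && [Not ( [Or [And [Not true]]] )]]]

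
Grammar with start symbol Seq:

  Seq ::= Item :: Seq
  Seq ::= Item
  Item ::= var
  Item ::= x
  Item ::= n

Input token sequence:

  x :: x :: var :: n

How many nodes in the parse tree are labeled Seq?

4

[Seq [Item x] :: [Seq [Item x] :: [Seq [Item var] :: [Seq [Item n]]]]]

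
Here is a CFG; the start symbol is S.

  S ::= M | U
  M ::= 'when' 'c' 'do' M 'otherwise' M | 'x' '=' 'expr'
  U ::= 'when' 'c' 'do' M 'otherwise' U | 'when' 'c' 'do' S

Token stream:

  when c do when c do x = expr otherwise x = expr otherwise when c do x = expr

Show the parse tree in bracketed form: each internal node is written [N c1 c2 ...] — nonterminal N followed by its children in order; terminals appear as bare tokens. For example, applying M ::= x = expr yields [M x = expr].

[S [U when c do [M when c do [M x = expr] otherwise [M x = expr]] otherwise [U when c do [S [M x = expr]]]]]

S
U
when c do M otherwise U
when c do when c do M otherwise M otherwise U
when c do when c do x = expr otherwise M otherwise U
when c do when c do x = expr otherwise x = expr otherwise U
when c do when c do x = expr otherwise x = expr otherwise when c do S
when c do when c do x = expr otherwise x = expr otherwise when c do M
when c do when c do x = expr otherwise x = expr otherwise when c do x = expr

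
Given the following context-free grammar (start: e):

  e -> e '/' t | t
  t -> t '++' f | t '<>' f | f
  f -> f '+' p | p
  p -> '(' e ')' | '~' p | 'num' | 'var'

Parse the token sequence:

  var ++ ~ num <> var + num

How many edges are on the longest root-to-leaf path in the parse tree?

6

[e [t [t [t [f [p var]]] ++ [f [p ~ [p num]]]] <> [f [f [p var]] + [p num]]]]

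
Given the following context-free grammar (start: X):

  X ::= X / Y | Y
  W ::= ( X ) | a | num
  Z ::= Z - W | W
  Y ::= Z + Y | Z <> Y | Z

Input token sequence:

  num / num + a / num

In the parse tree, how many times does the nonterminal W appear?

[X [X [X [Y [Z [W num]]]] / [Y [Z [W num]] + [Y [Z [W a]]]]] / [Y [Z [W num]]]]

4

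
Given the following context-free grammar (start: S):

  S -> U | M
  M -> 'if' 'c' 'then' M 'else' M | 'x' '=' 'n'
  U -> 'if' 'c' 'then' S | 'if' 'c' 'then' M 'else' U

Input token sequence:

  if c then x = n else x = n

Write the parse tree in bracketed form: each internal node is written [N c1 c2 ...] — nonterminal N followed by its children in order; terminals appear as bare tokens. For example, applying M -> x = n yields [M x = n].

[S [M if c then [M x = n] else [M x = n]]]

S
M
if c then M else M
if c then x = n else M
if c then x = n else x = n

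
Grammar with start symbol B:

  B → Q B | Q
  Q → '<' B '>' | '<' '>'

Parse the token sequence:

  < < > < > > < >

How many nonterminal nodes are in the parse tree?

8

[B [Q < [B [Q < >] [B [Q < >]]] >] [B [Q < >]]]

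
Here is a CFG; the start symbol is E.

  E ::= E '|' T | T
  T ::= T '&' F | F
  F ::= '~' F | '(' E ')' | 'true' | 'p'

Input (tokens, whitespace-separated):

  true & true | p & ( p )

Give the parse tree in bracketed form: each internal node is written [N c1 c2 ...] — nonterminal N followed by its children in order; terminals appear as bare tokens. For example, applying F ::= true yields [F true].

[E [E [T [T [F true]] & [F true]]] | [T [T [F p]] & [F ( [E [T [F p]]] )]]]

E
E | T
T | T
T & F | T
F & F | T
true & F | T
true & true | T
true & true | T & F
true & true | F & F
true & true | p & F
true & true | p & ( E )
true & true | p & ( T )
true & true | p & ( F )
true & true | p & ( p )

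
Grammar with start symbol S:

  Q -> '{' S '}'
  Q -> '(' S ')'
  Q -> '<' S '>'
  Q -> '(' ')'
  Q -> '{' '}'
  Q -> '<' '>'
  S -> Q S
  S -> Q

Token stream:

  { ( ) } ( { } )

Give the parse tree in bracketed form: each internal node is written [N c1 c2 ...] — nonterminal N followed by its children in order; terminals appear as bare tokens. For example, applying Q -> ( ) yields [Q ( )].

[S [Q { [S [Q ( )]] }] [S [Q ( [S [Q { }]] )]]]

S
Q S
{ S } S
{ Q } S
{ ( ) } S
{ ( ) } Q
{ ( ) } ( S )
{ ( ) } ( Q )
{ ( ) } ( { } )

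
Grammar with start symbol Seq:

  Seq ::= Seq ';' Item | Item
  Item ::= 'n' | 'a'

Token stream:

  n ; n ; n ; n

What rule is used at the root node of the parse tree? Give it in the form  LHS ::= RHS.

[Seq [Seq [Seq [Seq [Item n]] ; [Item n]] ; [Item n]] ; [Item n]]

Seq ::= Seq ';' Item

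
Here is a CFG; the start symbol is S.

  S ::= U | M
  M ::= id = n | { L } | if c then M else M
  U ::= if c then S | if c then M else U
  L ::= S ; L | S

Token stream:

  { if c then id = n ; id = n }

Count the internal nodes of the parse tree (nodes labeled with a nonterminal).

10

[S [M { [L [S [U if c then [S [M id = n]]]] ; [L [S [M id = n]]]] }]]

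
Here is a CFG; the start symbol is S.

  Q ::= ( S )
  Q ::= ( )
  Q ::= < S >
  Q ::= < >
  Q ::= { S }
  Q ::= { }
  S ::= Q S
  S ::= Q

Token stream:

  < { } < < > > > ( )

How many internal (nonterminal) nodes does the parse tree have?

[S [Q < [S [Q { }] [S [Q < [S [Q < >]] >]]] >] [S [Q ( )]]]

10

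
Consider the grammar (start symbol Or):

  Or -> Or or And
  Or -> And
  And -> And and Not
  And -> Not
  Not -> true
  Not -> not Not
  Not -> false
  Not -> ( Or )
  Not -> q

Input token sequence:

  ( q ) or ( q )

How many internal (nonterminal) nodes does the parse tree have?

[Or [Or [And [Not ( [Or [And [Not q]]] )]]] or [And [Not ( [Or [And [Not q]]] )]]]

12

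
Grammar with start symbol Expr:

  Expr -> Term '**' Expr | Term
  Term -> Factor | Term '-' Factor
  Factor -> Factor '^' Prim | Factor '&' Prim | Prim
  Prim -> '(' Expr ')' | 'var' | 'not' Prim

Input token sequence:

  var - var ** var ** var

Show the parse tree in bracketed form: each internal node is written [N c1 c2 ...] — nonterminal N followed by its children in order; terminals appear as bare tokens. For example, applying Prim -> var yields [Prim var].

Expr
Term ** Expr
Term - Factor ** Expr
Factor - Factor ** Expr
Prim - Factor ** Expr
var - Factor ** Expr
var - Prim ** Expr
var - var ** Expr
var - var ** Term ** Expr
var - var ** Factor ** Expr
var - var ** Prim ** Expr
var - var ** var ** Expr
var - var ** var ** Term
var - var ** var ** Factor
var - var ** var ** Prim
var - var ** var ** var

[Expr [Term [Term [Factor [Prim var]]] - [Factor [Prim var]]] ** [Expr [Term [Factor [Prim var]]] ** [Expr [Term [Factor [Prim var]]]]]]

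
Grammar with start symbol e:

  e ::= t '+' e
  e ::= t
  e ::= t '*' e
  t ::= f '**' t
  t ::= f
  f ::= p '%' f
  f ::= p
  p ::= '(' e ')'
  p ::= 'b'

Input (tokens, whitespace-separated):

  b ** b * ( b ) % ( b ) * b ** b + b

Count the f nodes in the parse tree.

[e [t [f [p b]] ** [t [f [p b]]]] * [e [t [f [p ( [e [t [f [p b]]]] )] % [f [p ( [e [t [f [p b]]]] )]]]] * [e [t [f [p b]] ** [t [f [p b]]]] + [e [t [f [p b]]]]]]]

9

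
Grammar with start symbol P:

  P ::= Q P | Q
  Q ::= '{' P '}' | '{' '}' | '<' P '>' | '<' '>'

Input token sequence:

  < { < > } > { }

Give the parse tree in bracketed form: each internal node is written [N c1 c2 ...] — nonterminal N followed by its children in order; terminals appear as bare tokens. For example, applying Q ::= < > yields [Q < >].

[P [Q < [P [Q { [P [Q < >]] }]] >] [P [Q { }]]]

P
Q P
< P > P
< Q > P
< { P } > P
< { Q } > P
< { < > } > P
< { < > } > Q
< { < > } > { }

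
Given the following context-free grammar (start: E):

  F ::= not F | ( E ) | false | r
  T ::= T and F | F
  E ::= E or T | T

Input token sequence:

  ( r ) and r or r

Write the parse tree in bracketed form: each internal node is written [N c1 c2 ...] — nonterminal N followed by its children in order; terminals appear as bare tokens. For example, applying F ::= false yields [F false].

E
E or T
T or T
T and F or T
F and F or T
( E ) and F or T
( T ) and F or T
( F ) and F or T
( r ) and F or T
( r ) and r or T
( r ) and r or F
( r ) and r or r

[E [E [T [T [F ( [E [T [F r]]] )]] and [F r]]] or [T [F r]]]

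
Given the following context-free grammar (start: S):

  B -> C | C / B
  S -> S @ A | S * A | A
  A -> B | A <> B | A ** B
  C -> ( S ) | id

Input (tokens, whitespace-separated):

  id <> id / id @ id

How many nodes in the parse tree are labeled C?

4

[S [S [A [A [B [C id]]] <> [B [C id] / [B [C id]]]]] @ [A [B [C id]]]]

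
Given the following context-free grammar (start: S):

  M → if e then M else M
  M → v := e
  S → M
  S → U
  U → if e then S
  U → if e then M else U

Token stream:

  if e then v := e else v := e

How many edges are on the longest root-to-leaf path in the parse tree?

3

[S [M if e then [M v := e] else [M v := e]]]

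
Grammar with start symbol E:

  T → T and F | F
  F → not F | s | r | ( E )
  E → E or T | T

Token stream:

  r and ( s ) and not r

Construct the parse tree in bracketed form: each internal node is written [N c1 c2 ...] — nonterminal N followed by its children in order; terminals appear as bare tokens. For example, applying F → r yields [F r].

E
T
T and F
T and F and F
F and F and F
r and F and F
r and ( E ) and F
r and ( T ) and F
r and ( F ) and F
r and ( s ) and F
r and ( s ) and not F
r and ( s ) and not r

[E [T [T [T [F r]] and [F ( [E [T [F s]]] )]] and [F not [F r]]]]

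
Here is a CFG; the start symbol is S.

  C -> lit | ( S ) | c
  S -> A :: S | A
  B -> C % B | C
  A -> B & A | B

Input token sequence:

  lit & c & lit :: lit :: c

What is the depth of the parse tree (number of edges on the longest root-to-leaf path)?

6

[S [A [B [C lit]] & [A [B [C c]] & [A [B [C lit]]]]] :: [S [A [B [C lit]]] :: [S [A [B [C c]]]]]]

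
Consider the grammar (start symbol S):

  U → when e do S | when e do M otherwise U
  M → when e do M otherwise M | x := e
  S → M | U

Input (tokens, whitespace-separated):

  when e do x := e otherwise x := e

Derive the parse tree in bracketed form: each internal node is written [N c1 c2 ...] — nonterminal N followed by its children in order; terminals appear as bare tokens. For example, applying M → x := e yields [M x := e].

[S [M when e do [M x := e] otherwise [M x := e]]]

S
M
when e do M otherwise M
when e do x := e otherwise M
when e do x := e otherwise x := e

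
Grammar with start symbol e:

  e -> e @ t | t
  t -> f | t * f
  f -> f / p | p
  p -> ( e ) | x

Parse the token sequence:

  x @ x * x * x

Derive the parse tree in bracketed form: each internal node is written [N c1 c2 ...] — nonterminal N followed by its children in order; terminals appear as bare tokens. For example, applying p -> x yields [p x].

e
e @ t
t @ t
f @ t
p @ t
x @ t
x @ t * f
x @ t * f * f
x @ f * f * f
x @ p * f * f
x @ x * f * f
x @ x * p * f
x @ x * x * f
x @ x * x * p
x @ x * x * x

[e [e [t [f [p x]]]] @ [t [t [t [f [p x]]] * [f [p x]]] * [f [p x]]]]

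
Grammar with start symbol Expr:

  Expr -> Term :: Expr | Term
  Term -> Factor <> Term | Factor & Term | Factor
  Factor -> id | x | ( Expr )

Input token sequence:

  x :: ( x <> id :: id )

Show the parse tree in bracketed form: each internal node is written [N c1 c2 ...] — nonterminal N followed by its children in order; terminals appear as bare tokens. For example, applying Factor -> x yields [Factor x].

Expr
Term :: Expr
Factor :: Expr
x :: Expr
x :: Term
x :: Factor
x :: ( Expr )
x :: ( Term :: Expr )
x :: ( Factor <> Term :: Expr )
x :: ( x <> Term :: Expr )
x :: ( x <> Factor :: Expr )
x :: ( x <> id :: Expr )
x :: ( x <> id :: Term )
x :: ( x <> id :: Factor )
x :: ( x <> id :: id )

[Expr [Term [Factor x]] :: [Expr [Term [Factor ( [Expr [Term [Factor x] <> [Term [Factor id]]] :: [Expr [Term [Factor id]]]] )]]]]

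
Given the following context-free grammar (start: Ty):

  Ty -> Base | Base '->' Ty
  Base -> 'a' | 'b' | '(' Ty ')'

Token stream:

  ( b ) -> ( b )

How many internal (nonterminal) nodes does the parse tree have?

[Ty [Base ( [Ty [Base b]] )] -> [Ty [Base ( [Ty [Base b]] )]]]

8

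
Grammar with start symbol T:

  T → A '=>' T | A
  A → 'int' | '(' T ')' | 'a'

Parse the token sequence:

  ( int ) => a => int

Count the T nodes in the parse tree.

4

[T [A ( [T [A int]] )] => [T [A a] => [T [A int]]]]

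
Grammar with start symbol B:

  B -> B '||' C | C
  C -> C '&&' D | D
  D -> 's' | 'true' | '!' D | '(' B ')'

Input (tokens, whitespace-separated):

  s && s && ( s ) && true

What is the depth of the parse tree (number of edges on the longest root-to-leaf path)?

[B [C [C [C [C [D s]] && [D s]] && [D ( [B [C [D s]]] )]] && [D true]]]

7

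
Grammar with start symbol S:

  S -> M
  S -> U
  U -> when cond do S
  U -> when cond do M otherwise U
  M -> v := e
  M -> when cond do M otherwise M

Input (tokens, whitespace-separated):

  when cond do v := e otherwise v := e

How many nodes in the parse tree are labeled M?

3

[S [M when cond do [M v := e] otherwise [M v := e]]]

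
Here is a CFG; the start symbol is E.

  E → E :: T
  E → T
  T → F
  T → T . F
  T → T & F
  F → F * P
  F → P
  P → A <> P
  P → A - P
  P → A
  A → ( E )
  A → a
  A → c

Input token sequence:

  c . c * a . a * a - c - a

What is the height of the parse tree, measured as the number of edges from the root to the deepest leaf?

7

[E [T [T [T [F [P [A c]]]] . [F [F [P [A c]]] * [P [A a]]]] . [F [F [P [A a]]] * [P [A a] - [P [A c] - [P [A a]]]]]]]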